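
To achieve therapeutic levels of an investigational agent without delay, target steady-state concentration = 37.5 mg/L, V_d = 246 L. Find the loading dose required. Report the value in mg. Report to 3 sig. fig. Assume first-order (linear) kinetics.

9230 mg

LD = Css × Vd = 37.5 × 246 = 9225 mg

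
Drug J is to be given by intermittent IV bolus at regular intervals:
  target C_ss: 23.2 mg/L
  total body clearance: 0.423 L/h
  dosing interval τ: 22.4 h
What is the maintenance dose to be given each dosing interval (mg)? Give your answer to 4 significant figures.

At steady state, Dose/τ = Css × CL.
Dose = Css × CL × τ = 23.2 × 0.4230 × 22.4 = 219.8 mg

219.8 mg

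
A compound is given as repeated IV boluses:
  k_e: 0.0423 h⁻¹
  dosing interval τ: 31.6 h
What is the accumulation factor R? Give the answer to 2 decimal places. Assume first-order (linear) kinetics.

1.36

e^(−kτ) = e^(−0.04230 × 31.6) = 0.2627
Accumulation ratio R = 1 / (1 − e^(−kτ)) = 1 / (1 − 0.2627) = 1.356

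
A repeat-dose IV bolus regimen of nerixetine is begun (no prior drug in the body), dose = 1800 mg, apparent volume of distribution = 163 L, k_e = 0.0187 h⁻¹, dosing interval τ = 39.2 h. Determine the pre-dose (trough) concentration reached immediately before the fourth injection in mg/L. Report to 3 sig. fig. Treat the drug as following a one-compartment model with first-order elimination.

9.08 mg/L

C₀ per dose = Dose / Vd = 1800 / 163 = 11.04 mg/L
Fraction remaining after one interval: r = e^(−kτ) = e^(−0.01870 × 39.2) = 0.4804
Before dose 4, 3 doses have been given (aged 1τ, 2τ, 3τ).
C_trough = C₀ × (r + r² + … + r^3) = C₀ × r(1−r^3)/(1−r)
        = 11.04 × 0.4804 × (1 − 0.1109) / (1 − 0.4804) = 9.075 mg/L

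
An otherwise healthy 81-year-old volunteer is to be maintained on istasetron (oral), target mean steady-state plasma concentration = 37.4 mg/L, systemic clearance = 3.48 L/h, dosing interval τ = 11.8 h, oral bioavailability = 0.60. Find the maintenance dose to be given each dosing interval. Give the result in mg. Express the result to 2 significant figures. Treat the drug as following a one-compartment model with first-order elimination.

At steady state, F × (Dose/τ) = Css × CL.
Dose = Css × CL × τ / F = 37.4 × 3.480 × 11.8 / 0.60 = 2560 mg

2600 mg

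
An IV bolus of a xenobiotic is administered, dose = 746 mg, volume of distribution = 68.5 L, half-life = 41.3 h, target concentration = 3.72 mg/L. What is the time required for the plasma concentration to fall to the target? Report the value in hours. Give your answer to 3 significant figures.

C₀ = Dose / Vd = 746.0 / 68.5 = 10.89 mg/L
k = ln2 / t½ = 0.693147 / 41.3 = 0.01678 h⁻¹
t = ln(C₀ / C) / k = ln(10.89 / 3.72) / 0.01678
  = ln(2.927) / 0.01678 = 1.074 / 0.01678 = 64.00 h

64.0 h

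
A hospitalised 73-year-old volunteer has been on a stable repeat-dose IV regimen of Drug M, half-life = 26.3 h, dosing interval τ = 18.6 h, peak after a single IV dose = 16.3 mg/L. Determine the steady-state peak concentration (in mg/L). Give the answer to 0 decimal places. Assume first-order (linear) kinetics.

42 mg/L

k = ln2 / t½ = 0.693147 / 26.3 = 0.02636 h⁻¹
e^(−kτ) = e^(−0.02636 × 18.6) = 0.6124
Accumulation ratio R = 1 / (1 − e^(−kτ)) = 1 / (1 − 0.6124) = 2.580
Steady-state peak = C₀ × R = 16.3 × 2.580 = 42.05 mg/L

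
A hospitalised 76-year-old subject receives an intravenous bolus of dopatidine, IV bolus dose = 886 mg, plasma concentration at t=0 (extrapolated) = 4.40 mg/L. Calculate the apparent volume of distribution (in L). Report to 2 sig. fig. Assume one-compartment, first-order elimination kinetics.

Vd = Dose / C₀ = 886.0 / 4.40 = 201.4 L

200 L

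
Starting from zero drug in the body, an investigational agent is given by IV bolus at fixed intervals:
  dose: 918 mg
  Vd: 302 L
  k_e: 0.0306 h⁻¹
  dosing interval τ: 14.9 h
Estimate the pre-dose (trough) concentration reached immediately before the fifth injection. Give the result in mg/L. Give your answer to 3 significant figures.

C₀ per dose = Dose / Vd = 918 / 302 = 3.040 mg/L
Fraction remaining after one interval: r = e^(−kτ) = e^(−0.03060 × 14.9) = 0.6339
Before dose 5, 4 doses have been given (aged 1τ, 2τ, 3τ, 4τ).
C_trough = C₀ × (r + r² + … + r^4) = C₀ × r(1−r^4)/(1−r)
        = 3.040 × 0.6339 × (1 − 0.1615) / (1 − 0.6339) = 4.414 mg/L

4.41 mg/L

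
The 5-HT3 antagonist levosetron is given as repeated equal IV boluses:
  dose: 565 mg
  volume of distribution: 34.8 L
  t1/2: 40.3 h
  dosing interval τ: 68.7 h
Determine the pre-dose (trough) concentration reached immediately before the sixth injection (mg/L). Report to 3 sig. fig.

7.17 mg/L

C₀ per dose = Dose / Vd = 565 / 34.8 = 16.24 mg/L
k = ln2 / t½ = 0.693147 / 40.3 = 0.01720 h⁻¹
Fraction remaining after one interval: r = e^(−kτ) = e^(−0.01720 × 68.7) = 0.3068
Before dose 6, 5 doses have been given (aged 1τ, 2τ, 3τ, 4τ, 5τ).
C_trough = C₀ × (r + r² + … + r^5) = C₀ × r(1−r^5)/(1−r)
        = 16.24 × 0.3068 × (1 − 0.002718) / (1 − 0.3068) = 7.168 mg/L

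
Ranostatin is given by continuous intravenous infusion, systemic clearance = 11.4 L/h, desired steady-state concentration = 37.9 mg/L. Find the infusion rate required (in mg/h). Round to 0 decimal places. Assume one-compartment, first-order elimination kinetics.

432 mg/h

At steady state, infusion rate R₀ = Css × CL = 37.9 × 11.40 = 432.1 mg/h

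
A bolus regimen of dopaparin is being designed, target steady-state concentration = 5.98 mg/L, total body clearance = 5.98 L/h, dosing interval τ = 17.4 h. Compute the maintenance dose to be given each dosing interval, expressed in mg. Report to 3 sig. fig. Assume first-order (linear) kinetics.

At steady state, Dose/τ = Css × CL.
Dose = Css × CL × τ = 5.98 × 5.980 × 17.4 = 622.2 mg

622 mg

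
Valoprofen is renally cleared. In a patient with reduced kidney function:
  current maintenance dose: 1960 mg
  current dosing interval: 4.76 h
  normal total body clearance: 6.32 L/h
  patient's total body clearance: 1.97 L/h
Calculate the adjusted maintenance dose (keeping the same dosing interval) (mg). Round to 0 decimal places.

To keep the same average steady-state level, dosing rate must scale with clearance.
CL ratio = 1.97 / 6.32 = 0.3117
New dose (same interval) = 1960 × 0.3117 = 610.9 mg

611 mg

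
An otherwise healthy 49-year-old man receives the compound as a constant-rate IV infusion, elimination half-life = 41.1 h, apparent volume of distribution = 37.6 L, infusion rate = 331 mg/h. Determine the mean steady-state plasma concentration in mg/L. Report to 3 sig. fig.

k = ln2 / t½ = 0.693147 / 41.1 = 0.01686 h⁻¹
CL = k × Vd = 0.01686 × 37.6 = 0.6339 L/h
At steady state Css = R₀ / CL = 331 / 0.6339 = 522.2 mg/L

522 mg/L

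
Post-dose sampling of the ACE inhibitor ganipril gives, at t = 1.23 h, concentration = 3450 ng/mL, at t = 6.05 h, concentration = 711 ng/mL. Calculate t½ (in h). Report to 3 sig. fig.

k = ln(C₁/C₂) / (t₂ − t₁) = ln(3450/711) / (6.05 − 1.23)
  = 1.579 / 4.820 = 0.3276 h⁻¹
t½ = ln2 / k = 0.693147 / 0.3276 = 2.116 h

2.12 h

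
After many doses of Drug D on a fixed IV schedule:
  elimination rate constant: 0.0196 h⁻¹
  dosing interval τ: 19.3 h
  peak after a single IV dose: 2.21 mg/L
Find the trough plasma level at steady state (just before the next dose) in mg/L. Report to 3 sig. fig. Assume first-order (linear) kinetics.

e^(−kτ) = e^(−0.01960 × 19.3) = 0.6850
Accumulation ratio R = 1 / (1 − e^(−kτ)) = 1 / (1 − 0.6850) = 3.175
Steady-state trough = C₀ × R × e^(−kτ) = 2.21 × 3.175 × 0.6850 = 4.806 mg/L

4.81 mg/L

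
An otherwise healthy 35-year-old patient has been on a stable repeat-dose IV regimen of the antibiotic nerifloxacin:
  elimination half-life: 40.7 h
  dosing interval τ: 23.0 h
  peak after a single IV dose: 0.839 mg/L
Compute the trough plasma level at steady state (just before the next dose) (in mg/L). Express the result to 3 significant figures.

k = ln2 / t½ = 0.693147 / 40.7 = 0.01703 h⁻¹
e^(−kτ) = e^(−0.01703 × 23.0) = 0.6759
Accumulation ratio R = 1 / (1 − e^(−kτ)) = 1 / (1 − 0.6759) = 3.085
Steady-state trough = C₀ × R × e^(−kτ) = 0.839 × 3.085 × 0.6759 = 1.749 mg/L

1.75 mg/L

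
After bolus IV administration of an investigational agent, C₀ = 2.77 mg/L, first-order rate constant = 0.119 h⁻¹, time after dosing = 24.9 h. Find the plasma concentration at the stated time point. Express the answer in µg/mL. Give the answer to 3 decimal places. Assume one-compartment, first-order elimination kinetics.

C = C₀ · e^(−k·t) = 2.770 × e^(−0.1190 × 24.9)
  = 2.770 × 0.05166 = 0.1431 mg/L
(0.1431 mg/L = 0.1431 µg/mL)

0.143 µg/mL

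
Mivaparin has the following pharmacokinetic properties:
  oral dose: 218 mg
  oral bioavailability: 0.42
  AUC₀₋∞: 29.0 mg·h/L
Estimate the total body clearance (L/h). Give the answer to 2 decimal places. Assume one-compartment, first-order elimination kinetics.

CL = F·Dose / AUC = 0.42 × 218 / 29.0 = 3.157 L/h

3.16 L/h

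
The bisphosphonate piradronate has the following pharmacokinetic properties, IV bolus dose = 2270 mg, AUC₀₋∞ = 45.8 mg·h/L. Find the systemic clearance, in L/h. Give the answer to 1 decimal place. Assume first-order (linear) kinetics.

CL = Dose / AUC = 2270 / 45.8 = 49.56 L/h

49.6 L/h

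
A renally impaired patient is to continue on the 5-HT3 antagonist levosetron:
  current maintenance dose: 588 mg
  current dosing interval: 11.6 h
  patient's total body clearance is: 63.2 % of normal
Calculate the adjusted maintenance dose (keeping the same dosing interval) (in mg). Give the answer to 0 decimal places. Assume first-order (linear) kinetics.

To keep the same average steady-state level, dosing rate must scale with clearance.
CL ratio = 63.2 / 100 = 0.6320
New dose (same interval) = 588 × 0.6320 = 371.6 mg

372 mg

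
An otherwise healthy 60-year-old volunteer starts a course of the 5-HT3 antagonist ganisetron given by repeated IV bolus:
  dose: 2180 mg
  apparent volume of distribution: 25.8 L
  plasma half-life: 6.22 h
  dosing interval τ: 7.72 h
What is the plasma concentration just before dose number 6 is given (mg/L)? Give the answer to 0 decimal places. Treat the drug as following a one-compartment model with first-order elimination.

61 mg/L

C₀ per dose = Dose / Vd = 2180 / 25.8 = 84.50 mg/L
k = ln2 / t½ = 0.693147 / 6.22 = 0.1114 h⁻¹
Fraction remaining after one interval: r = e^(−kτ) = e^(−0.1114 × 7.72) = 0.4232
Before dose 6, 5 doses have been given (aged 1τ, 2τ, 3τ, 4τ, 5τ).
C_trough = C₀ × (r + r² + … + r^5) = C₀ × r(1−r^5)/(1−r)
        = 84.50 × 0.4232 × (1 − 0.01357) / (1 − 0.4232) = 61.16 mg/L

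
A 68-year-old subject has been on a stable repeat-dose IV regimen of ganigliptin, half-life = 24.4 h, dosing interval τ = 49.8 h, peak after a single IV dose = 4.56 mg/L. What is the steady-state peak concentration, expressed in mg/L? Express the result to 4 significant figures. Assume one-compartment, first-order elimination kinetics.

6.024 mg/L

k = ln2 / t½ = 0.693147 / 24.4 = 0.02841 h⁻¹
e^(−kτ) = e^(−0.02841 × 49.8) = 0.2430
Accumulation ratio R = 1 / (1 − e^(−kτ)) = 1 / (1 − 0.2430) = 1.321
Steady-state peak = C₀ × R = 4.56 × 1.321 = 6.024 mg/L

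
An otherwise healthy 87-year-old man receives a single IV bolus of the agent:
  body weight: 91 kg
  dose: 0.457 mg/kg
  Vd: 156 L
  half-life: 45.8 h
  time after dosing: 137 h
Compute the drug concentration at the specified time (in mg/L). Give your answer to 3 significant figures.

0.0335 mg/L

Total dose = 0.457 × 91 = 41.59 mg
C₀ = Dose / Vd = 41.59 / 156 = 0.2666 mg/L
k = ln2 / t½ = 0.693147 / 45.8 = 0.01513 h⁻¹
C = C₀ · e^(−k·t) = 0.2666 × e^(−0.01513 × 137)
  = 0.2666 × 0.1258 = 0.03354 mg/L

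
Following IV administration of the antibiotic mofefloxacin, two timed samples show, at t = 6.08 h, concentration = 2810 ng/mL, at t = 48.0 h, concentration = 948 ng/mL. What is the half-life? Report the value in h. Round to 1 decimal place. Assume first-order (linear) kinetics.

k = ln(C₁/C₂) / (t₂ − t₁) = ln(2810/948) / (48.0 − 6.08)
  = 1.087 / 41.92 = 0.02593 h⁻¹
t½ = ln2 / k = 0.693147 / 0.02593 = 26.73 h

26.7 h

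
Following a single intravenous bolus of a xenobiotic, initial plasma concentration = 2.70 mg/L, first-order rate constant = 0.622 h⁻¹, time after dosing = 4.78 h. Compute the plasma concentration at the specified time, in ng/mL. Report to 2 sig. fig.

140 ng/mL

C = C₀ · e^(−k·t) = 2.700 × e^(−0.6220 × 4.78)
  = 2.700 × 0.05114 = 0.1381 mg/L
Convert: 0.1381 mg/L × 1000 = 138.1 ng/mL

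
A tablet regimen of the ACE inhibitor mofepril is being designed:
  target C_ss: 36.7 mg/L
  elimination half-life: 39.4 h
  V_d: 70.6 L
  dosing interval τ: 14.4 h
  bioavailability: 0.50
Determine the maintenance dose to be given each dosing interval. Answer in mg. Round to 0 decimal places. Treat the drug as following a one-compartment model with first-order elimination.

k = ln2 / t½ = 0.693147 / 39.4 = 0.01759 h⁻¹
CL = k × Vd = 0.01759 × 70.6 = 1.242 L/h
At steady state, F × (Dose/τ) = Css × CL.
Dose = Css × CL × τ / F = 36.7 × 1.242 × 14.4 / 0.50 = 1313 mg

1313 mg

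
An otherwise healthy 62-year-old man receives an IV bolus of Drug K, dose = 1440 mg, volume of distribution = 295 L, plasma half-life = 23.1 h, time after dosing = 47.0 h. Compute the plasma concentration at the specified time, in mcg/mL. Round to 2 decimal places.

C₀ = Dose / Vd = 1440 / 295 = 4.881 mg/L
k = ln2 / t½ = 0.693147 / 23.1 = 0.03001 h⁻¹
C = C₀ · e^(−k·t) = 4.881 × e^(−0.03001 × 47.0)
  = 4.881 × 0.2440 = 1.191 mg/L
(1.191 mg/L = 1.191 mcg/mL)

1.19 mcg/mL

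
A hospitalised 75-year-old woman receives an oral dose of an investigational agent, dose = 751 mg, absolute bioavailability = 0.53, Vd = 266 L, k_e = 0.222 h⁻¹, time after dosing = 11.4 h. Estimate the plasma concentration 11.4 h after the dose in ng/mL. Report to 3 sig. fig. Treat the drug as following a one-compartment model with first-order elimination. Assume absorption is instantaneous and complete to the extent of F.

119 ng/mL

Amount reaching circulation = F × Dose = 0.53 × 751.0 = 398.0 mg
C₀ = F·Dose / Vd = 398.0 / 266 = 1.496 mg/L
C = C₀ · e^(−k·t) = 1.496 × e^(−0.2220 × 11.4)
  = 1.496 × 0.07960 = 0.1191 mg/L
Convert: 0.1191 mg/L × 1000 = 119.1 ng/mL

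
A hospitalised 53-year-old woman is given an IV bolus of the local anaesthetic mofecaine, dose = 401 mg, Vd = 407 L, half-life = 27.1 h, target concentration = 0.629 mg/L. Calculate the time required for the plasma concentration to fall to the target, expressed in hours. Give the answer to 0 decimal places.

18 h

C₀ = Dose / Vd = 401.0 / 407 = 0.9853 mg/L
k = ln2 / t½ = 0.693147 / 27.1 = 0.02558 h⁻¹
t = ln(C₀ / C) / k = ln(0.9853 / 0.629) / 0.02558
  = ln(1.566) / 0.02558 = 0.4485 / 0.02558 = 17.53 h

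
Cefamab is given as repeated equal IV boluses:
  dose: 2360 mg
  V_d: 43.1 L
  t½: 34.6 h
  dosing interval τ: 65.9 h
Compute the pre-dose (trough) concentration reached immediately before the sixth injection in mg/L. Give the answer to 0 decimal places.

20 mg/L

C₀ per dose = Dose / Vd = 2360 / 43.1 = 54.76 mg/L
k = ln2 / t½ = 0.693147 / 34.6 = 0.02003 h⁻¹
Fraction remaining after one interval: r = e^(−kτ) = e^(−0.02003 × 65.9) = 0.2671
Before dose 6, 5 doses have been given (aged 1τ, 2τ, 3τ, 4τ, 5τ).
C_trough = C₀ × (r + r² + … + r^5) = C₀ × r(1−r^5)/(1−r)
        = 54.76 × 0.2671 × (1 − 0.001359) / (1 − 0.2671) = 19.93 mg/L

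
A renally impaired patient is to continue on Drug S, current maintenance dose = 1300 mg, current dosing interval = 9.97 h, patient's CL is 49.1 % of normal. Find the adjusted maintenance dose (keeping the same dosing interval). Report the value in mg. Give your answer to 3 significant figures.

To keep the same average steady-state level, dosing rate must scale with clearance.
CL ratio = 49.1 / 100 = 0.4910
New dose (same interval) = 1300 × 0.4910 = 638.3 mg

638 mg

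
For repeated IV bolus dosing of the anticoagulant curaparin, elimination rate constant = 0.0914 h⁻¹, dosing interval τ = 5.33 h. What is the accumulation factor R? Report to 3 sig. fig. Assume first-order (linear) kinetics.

2.59

e^(−kτ) = e^(−0.09140 × 5.33) = 0.6144
Accumulation ratio R = 1 / (1 − e^(−kτ)) = 1 / (1 − 0.6144) = 2.593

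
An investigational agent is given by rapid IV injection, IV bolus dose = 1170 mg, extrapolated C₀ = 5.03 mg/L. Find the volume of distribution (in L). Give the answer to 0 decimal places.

Vd = Dose / C₀ = 1170 / 5.03 = 232.6 L

233 L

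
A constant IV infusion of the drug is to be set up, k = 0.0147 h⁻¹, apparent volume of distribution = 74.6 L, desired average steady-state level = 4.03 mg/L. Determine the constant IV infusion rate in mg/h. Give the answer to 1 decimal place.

4.4 mg/h

CL = k × Vd = 0.01470 × 74.6 = 1.097 L/h
At steady state, infusion rate R₀ = Css × CL = 4.03 × 1.097 = 4.421 mg/h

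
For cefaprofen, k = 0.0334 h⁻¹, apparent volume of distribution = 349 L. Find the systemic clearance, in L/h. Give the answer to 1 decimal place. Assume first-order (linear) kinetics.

11.7 L/h

CL = k × Vd = 0.0334 × 349 = 11.66 L/h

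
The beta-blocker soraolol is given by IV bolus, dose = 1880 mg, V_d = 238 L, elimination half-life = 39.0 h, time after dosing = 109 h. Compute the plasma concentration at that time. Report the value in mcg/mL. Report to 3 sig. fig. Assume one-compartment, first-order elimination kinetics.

1.14 mcg/mL

C₀ = Dose / Vd = 1880 / 238 = 7.899 mg/L
k = ln2 / t½ = 0.693147 / 39.0 = 0.01777 h⁻¹
C = C₀ · e^(−k·t) = 7.899 × e^(−0.01777 × 109)
  = 7.899 × 0.1441 = 1.138 mg/L
(1.138 mg/L = 1.138 mcg/mL)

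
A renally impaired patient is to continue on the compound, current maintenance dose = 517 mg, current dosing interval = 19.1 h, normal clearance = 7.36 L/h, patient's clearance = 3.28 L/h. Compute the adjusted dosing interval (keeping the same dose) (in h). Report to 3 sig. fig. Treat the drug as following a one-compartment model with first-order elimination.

To keep the same average steady-state level, dosing rate must scale with clearance.
CL ratio = 3.28 / 7.36 = 0.4457
New interval (same dose) = 19.1 / 0.4457 = 42.85 h

42.9 h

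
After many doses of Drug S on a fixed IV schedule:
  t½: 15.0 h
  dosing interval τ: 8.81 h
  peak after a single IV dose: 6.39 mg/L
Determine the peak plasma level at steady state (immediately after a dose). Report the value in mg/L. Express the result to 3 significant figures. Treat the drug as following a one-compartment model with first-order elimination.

19.1 mg/L

k = ln2 / t½ = 0.693147 / 15.0 = 0.04621 h⁻¹
e^(−kτ) = e^(−0.04621 × 8.81) = 0.6656
Accumulation ratio R = 1 / (1 − e^(−kτ)) = 1 / (1 − 0.6656) = 2.990
Steady-state peak = C₀ × R = 6.39 × 2.990 = 19.11 mg/L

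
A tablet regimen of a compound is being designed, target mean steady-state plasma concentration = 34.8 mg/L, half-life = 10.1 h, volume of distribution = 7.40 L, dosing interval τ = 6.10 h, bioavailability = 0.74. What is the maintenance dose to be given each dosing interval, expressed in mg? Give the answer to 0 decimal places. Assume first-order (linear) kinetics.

146 mg

k = ln2 / t½ = 0.693147 / 10.1 = 0.06863 h⁻¹
CL = k × Vd = 0.06863 × 7.40 = 0.5079 L/h
At steady state, F × (Dose/τ) = Css × CL.
Dose = Css × CL × τ / F = 34.8 × 0.5079 × 6.10 / 0.74 = 145.7 mg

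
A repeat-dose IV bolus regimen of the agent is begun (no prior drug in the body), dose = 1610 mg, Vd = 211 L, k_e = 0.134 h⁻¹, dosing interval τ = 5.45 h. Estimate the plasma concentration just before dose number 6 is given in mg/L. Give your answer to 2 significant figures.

C₀ per dose = Dose / Vd = 1610 / 211 = 7.630 mg/L
Fraction remaining after one interval: r = e^(−kτ) = e^(−0.1340 × 5.45) = 0.4818
Before dose 6, 5 doses have been given (aged 1τ, 2τ, 3τ, 4τ, 5τ).
C_trough = C₀ × (r + r² + … + r^5) = C₀ × r(1−r^5)/(1−r)
        = 7.630 × 0.4818 × (1 − 0.02596) / (1 − 0.4818) = 6.910 mg/L

6.9 mg/L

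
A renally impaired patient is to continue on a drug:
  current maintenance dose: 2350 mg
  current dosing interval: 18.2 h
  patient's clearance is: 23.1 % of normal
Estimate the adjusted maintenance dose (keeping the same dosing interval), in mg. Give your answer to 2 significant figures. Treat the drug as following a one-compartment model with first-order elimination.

540 mg

To keep the same average steady-state level, dosing rate must scale with clearance.
CL ratio = 23.1 / 100 = 0.2310
New dose (same interval) = 2350 × 0.2310 = 542.9 mg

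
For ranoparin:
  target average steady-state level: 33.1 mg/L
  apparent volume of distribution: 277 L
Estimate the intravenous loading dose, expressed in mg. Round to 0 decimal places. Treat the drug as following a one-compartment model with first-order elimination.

9169 mg

LD = Css × Vd = 33.1 × 277 = 9169 mg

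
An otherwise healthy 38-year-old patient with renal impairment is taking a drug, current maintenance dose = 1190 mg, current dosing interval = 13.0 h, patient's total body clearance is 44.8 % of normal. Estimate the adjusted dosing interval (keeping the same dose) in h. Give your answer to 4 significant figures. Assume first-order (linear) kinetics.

29.02 h

To keep the same average steady-state level, dosing rate must scale with clearance.
CL ratio = 44.8 / 100 = 0.4480
New interval (same dose) = 13.0 / 0.4480 = 29.02 h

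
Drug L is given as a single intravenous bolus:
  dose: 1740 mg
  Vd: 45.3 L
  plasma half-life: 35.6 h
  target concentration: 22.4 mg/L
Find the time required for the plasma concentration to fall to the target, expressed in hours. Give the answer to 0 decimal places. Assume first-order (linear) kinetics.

28 h

C₀ = Dose / Vd = 1740 / 45.3 = 38.41 mg/L
k = ln2 / t½ = 0.693147 / 35.6 = 0.01947 h⁻¹
t = ln(C₀ / C) / k = ln(38.41 / 22.4) / 0.01947
  = ln(1.715) / 0.01947 = 0.5394 / 0.01947 = 27.70 h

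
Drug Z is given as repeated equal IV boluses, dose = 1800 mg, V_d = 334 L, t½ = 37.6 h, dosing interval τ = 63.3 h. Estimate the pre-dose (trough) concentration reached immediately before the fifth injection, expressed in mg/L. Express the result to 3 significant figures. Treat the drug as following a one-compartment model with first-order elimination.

2.41 mg/L

C₀ per dose = Dose / Vd = 1800 / 334 = 5.389 mg/L
k = ln2 / t½ = 0.693147 / 37.6 = 0.01843 h⁻¹
Fraction remaining after one interval: r = e^(−kτ) = e^(−0.01843 × 63.3) = 0.3114
Before dose 5, 4 doses have been given (aged 1τ, 2τ, 3τ, 4τ).
C_trough = C₀ × (r + r² + … + r^4) = C₀ × r(1−r^4)/(1−r)
        = 5.389 × 0.3114 × (1 − 0.009403) / (1 − 0.3114) = 2.414 mg/L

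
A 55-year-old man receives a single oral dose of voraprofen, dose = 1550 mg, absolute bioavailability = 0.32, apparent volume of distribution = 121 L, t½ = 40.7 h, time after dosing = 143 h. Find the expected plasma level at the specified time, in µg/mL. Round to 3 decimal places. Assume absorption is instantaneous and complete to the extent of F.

Amount reaching circulation = F × Dose = 0.32 × 1550 = 496.0 mg
C₀ = F·Dose / Vd = 496.0 / 121 = 4.099 mg/L
k = ln2 / t½ = 0.693147 / 40.7 = 0.01703 h⁻¹
C = C₀ · e^(−k·t) = 4.099 × e^(−0.01703 × 143)
  = 4.099 × 0.08757 = 0.3589 mg/L
(0.3589 mg/L = 0.3589 µg/mL)

0.359 µg/mL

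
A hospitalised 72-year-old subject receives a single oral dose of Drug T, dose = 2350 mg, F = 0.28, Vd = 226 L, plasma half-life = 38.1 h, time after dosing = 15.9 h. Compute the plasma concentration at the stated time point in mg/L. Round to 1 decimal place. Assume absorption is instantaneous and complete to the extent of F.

2.2 mg/L

Amount reaching circulation = F × Dose = 0.28 × 2350 = 658.0 mg
C₀ = F·Dose / Vd = 658.0 / 226 = 2.912 mg/L
k = ln2 / t½ = 0.693147 / 38.1 = 0.01819 h⁻¹
C = C₀ · e^(−k·t) = 2.912 × e^(−0.01819 × 15.9)
  = 2.912 × 0.7488 = 2.181 mg/L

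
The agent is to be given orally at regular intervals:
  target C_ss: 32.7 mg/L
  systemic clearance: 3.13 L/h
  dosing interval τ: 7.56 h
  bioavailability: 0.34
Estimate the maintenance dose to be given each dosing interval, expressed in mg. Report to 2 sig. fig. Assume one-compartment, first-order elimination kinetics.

2300 mg

At steady state, F × (Dose/τ) = Css × CL.
Dose = Css × CL × τ / F = 32.7 × 3.130 × 7.56 / 0.34 = 2276 mg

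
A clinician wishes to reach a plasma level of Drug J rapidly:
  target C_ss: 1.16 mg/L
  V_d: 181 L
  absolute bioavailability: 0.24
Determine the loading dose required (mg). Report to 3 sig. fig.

875 mg

LD = Css × Vd / F = 1.16 × 181 / 0.24 = 874.8 mg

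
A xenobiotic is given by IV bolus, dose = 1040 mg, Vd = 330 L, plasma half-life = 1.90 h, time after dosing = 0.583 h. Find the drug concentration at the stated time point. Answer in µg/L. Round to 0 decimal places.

C₀ = Dose / Vd = 1040 / 330 = 3.152 mg/L
k = ln2 / t½ = 0.693147 / 1.90 = 0.3648 h⁻¹
C = C₀ · e^(−k·t) = 3.152 × e^(−0.3648 × 0.583)
  = 3.152 × 0.8084 = 2.548 mg/L
Convert: 2.548 mg/L × 1000 = 2548 µg/L

2548 µg/L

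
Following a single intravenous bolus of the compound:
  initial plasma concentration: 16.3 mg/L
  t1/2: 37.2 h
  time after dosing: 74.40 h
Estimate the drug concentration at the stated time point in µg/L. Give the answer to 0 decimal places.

4075 µg/L

k = ln2 / t½ = 0.693147 / 37.2 = 0.01863 h⁻¹
t / t½ = 74.40 / 37.2 = 2 half-lives
C = C₀ × (1/2)^2 = 16.30 × 0.2500 = 4.075 mg/L
Convert: 4.075 mg/L × 1000 = 4075 µg/L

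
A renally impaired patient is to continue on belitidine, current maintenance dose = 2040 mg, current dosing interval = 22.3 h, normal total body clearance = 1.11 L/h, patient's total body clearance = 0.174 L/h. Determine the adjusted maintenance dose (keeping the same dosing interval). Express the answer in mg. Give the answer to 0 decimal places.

To keep the same average steady-state level, dosing rate must scale with clearance.
CL ratio = 0.174 / 1.11 = 0.1568
New dose (same interval) = 2040 × 0.1568 = 319.9 mg

320 mg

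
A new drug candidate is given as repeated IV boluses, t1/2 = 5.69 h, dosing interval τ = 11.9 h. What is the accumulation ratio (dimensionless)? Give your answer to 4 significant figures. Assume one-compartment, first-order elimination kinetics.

1.307

k = ln2 / t½ = 0.693147 / 5.69 = 0.1218 h⁻¹
e^(−kτ) = e^(−0.1218 × 11.9) = 0.2347
Accumulation ratio R = 1 / (1 − e^(−kτ)) = 1 / (1 − 0.2347) = 1.307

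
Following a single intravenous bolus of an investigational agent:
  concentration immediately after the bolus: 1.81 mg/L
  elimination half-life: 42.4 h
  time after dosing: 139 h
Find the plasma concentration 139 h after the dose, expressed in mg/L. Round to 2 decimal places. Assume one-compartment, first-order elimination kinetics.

k = ln2 / t½ = 0.693147 / 42.4 = 0.01635 h⁻¹
C = C₀ · e^(−k·t) = 1.810 × e^(−0.01635 × 139)
  = 1.810 × 0.1030 = 0.1864 mg/L

0.19 mg/L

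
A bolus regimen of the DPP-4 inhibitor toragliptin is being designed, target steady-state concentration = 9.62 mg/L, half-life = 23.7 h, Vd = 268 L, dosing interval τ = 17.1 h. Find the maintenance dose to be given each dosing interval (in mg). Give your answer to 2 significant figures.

k = ln2 / t½ = 0.693147 / 23.7 = 0.02925 h⁻¹
CL = k × Vd = 0.02925 × 268 = 7.839 L/h
At steady state, Dose/τ = Css × CL.
Dose = Css × CL × τ = 9.62 × 7.839 × 17.1 = 1290 mg

1300 mg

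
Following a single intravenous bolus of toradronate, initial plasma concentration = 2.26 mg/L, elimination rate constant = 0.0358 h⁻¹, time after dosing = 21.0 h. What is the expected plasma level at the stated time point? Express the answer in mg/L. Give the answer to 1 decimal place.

C = C₀ · e^(−k·t) = 2.260 × e^(−0.03580 × 21.0)
  = 2.260 × 0.4715 = 1.066 mg/L

1.1 mg/L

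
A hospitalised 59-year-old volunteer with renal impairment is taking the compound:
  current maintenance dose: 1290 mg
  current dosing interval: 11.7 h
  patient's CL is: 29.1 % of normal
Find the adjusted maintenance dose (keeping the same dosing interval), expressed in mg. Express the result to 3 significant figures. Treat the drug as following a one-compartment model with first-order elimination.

375 mg

To keep the same average steady-state level, dosing rate must scale with clearance.
CL ratio = 29.1 / 100 = 0.2910
New dose (same interval) = 1290 × 0.2910 = 375.4 mg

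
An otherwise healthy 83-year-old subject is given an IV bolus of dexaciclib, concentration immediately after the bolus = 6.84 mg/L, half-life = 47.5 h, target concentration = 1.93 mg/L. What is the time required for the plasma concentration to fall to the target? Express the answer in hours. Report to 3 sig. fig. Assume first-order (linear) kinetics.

86.7 h

k = ln2 / t½ = 0.693147 / 47.5 = 0.01459 h⁻¹
t = ln(C₀ / C) / k = ln(6.840 / 1.93) / 0.01459
  = ln(3.544) / 0.01459 = 1.265 / 0.01459 = 86.70 h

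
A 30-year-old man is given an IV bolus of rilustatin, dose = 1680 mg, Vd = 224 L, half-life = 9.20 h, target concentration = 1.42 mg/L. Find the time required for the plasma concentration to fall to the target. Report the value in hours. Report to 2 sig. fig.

C₀ = Dose / Vd = 1680 / 224 = 7.500 mg/L
k = ln2 / t½ = 0.693147 / 9.20 = 0.07534 h⁻¹
t = ln(C₀ / C) / k = ln(7.500 / 1.42) / 0.07534
  = ln(5.282) / 0.07534 = 1.664 / 0.07534 = 22.09 h

22 h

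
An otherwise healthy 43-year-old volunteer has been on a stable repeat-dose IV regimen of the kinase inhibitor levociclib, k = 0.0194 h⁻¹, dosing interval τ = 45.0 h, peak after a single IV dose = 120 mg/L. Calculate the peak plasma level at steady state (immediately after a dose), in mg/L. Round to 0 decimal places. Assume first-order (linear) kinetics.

206 mg/L

e^(−kτ) = e^(−0.01940 × 45.0) = 0.4177
Accumulation ratio R = 1 / (1 − e^(−kτ)) = 1 / (1 − 0.4177) = 1.717
Steady-state peak = C₀ × R = 120 × 1.717 = 206.0 mg/L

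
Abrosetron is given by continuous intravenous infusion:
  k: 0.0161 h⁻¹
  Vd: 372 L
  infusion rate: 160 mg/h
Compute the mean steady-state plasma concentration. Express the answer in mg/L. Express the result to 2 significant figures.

CL = k × Vd = 0.01610 × 372 = 5.989 L/h
At steady state Css = R₀ / CL = 160 / 5.989 = 26.72 mg/L

27 mg/L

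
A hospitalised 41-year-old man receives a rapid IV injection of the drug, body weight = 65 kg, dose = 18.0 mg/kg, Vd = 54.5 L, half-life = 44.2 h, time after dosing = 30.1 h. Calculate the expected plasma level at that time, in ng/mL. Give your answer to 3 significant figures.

13400 ng/mL

Total dose = 18.0 × 65 = 1170 mg
C₀ = Dose / Vd = 1170 / 54.5 = 21.47 mg/L
k = ln2 / t½ = 0.693147 / 44.2 = 0.01568 h⁻¹
C = C₀ · e^(−k·t) = 21.47 × e^(−0.01568 × 30.1)
  = 21.47 × 0.6238 = 13.39 mg/L
Convert: 13.39 mg/L × 1000 = 13390 ng/mL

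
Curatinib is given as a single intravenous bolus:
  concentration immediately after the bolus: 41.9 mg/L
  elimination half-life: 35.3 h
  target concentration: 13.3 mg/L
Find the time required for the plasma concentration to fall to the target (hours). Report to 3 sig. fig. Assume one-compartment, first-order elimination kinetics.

k = ln2 / t½ = 0.693147 / 35.3 = 0.01964 h⁻¹
t = ln(C₀ / C) / k = ln(41.90 / 13.3) / 0.01964
  = ln(3.150) / 0.01964 = 1.147 / 0.01964 = 58.40 h

58.4 h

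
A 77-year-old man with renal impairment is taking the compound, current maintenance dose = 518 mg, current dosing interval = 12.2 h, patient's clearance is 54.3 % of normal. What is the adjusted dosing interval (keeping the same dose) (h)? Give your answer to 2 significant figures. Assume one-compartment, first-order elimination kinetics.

To keep the same average steady-state level, dosing rate must scale with clearance.
CL ratio = 54.3 / 100 = 0.5430
New interval (same dose) = 12.2 / 0.5430 = 22.47 h

22 h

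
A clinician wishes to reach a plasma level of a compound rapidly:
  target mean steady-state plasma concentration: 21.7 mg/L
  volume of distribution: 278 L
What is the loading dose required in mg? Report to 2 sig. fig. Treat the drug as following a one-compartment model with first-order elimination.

6000 mg

LD = Css × Vd = 21.7 × 278 = 6033 mg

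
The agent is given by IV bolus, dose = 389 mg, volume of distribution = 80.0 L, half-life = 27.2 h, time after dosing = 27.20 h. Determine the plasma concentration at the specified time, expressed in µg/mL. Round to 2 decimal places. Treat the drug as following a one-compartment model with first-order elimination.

2.43 µg/mL

C₀ = Dose / Vd = 389.0 / 80.0 = 4.863 mg/L
k = ln2 / t½ = 0.693147 / 27.2 = 0.02548 h⁻¹
t / t½ = 27.20 / 27.2 = 1 half-lives
C = C₀ × (1/2)^1 = 4.863 × 0.5000 = 2.432 mg/L
(2.432 mg/L = 2.432 µg/mL)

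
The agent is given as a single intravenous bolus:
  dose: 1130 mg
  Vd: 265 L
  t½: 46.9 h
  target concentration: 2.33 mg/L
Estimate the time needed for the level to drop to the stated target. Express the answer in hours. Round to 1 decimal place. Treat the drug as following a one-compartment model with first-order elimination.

C₀ = Dose / Vd = 1130 / 265 = 4.264 mg/L
k = ln2 / t½ = 0.693147 / 46.9 = 0.01478 h⁻¹
t = ln(C₀ / C) / k = ln(4.264 / 2.33) / 0.01478
  = ln(1.830) / 0.01478 = 0.6043 / 0.01478 = 40.89 h

40.9 h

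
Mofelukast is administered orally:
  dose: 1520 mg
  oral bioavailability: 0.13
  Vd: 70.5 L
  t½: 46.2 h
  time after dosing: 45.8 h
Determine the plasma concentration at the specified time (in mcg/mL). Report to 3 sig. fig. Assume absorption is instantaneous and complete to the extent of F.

1.41 mcg/mL

Amount reaching circulation = F × Dose = 0.13 × 1520 = 197.6 mg
C₀ = F·Dose / Vd = 197.6 / 70.5 = 2.803 mg/L
k = ln2 / t½ = 0.693147 / 46.2 = 0.01500 h⁻¹
C = C₀ · e^(−k·t) = 2.803 × e^(−0.01500 × 45.8)
  = 2.803 × 0.5031 = 1.410 mg/L
(1.410 mg/L = 1.410 mcg/mL)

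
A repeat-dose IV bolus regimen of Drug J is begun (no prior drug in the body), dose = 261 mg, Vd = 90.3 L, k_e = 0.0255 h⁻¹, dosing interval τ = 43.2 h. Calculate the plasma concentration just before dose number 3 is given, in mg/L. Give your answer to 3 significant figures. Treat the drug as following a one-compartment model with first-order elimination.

C₀ per dose = Dose / Vd = 261 / 90.3 = 2.890 mg/L
Fraction remaining after one interval: r = e^(−kτ) = e^(−0.02550 × 43.2) = 0.3323
Before dose 3, 2 doses have been given (aged 1τ, 2τ).
C_trough = C₀ × (r + r²) = 2.890 × (0.3323 + 0.1104) = 1.279 mg/L

1.28 mg/L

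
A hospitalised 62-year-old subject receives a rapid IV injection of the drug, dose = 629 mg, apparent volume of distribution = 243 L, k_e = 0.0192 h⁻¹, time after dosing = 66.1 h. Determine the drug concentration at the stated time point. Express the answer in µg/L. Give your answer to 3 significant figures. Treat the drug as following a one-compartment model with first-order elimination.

728 µg/L

C₀ = Dose / Vd = 629.0 / 243 = 2.588 mg/L
C = C₀ · e^(−k·t) = 2.588 × e^(−0.01920 × 66.1)
  = 2.588 × 0.2811 = 0.7275 mg/L
Convert: 0.7275 mg/L × 1000 = 727.5 µg/L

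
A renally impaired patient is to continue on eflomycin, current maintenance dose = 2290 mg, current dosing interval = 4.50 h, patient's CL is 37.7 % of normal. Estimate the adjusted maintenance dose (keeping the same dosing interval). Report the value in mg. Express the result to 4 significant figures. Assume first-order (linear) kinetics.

863.3 mg

To keep the same average steady-state level, dosing rate must scale with clearance.
CL ratio = 37.7 / 100 = 0.3770
New dose (same interval) = 2290 × 0.3770 = 863.3 mg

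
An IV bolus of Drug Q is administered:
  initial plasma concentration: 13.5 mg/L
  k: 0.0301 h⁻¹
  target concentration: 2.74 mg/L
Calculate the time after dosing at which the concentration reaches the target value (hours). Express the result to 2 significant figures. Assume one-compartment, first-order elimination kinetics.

t = ln(C₀ / C) / k = ln(13.50 / 2.74) / 0.03010
  = ln(4.927) / 0.03010 = 1.595 / 0.03010 = 52.99 h

53 h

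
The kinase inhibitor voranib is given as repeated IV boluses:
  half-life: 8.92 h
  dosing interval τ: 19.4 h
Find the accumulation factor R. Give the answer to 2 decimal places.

k = ln2 / t½ = 0.693147 / 8.92 = 0.07771 h⁻¹
e^(−kτ) = e^(−0.07771 × 19.4) = 0.2214
Accumulation ratio R = 1 / (1 − e^(−kτ)) = 1 / (1 − 0.2214) = 1.284

1.28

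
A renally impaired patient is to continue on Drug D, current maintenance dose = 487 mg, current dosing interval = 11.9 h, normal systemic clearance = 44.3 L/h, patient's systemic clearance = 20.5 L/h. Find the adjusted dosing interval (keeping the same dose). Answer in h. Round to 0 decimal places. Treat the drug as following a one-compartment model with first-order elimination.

To keep the same average steady-state level, dosing rate must scale with clearance.
CL ratio = 20.5 / 44.3 = 0.4628
New interval (same dose) = 11.9 / 0.4628 = 25.71 h

26 h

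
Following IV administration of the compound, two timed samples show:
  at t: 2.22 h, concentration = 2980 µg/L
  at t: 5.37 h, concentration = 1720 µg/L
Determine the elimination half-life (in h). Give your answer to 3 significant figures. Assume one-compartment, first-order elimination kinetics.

3.97 h

k = ln(C₁/C₂) / (t₂ − t₁) = ln(2980/1720) / (5.37 − 2.22)
  = 0.5496 / 3.150 = 0.1745 h⁻¹
t½ = ln2 / k = 0.693147 / 0.1745 = 3.972 h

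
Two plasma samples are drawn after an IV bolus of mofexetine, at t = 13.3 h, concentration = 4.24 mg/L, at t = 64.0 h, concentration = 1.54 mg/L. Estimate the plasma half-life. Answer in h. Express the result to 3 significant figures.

34.7 h

k = ln(C₁/C₂) / (t₂ − t₁) = ln(4.24/1.54) / (64.0 − 13.3)
  = 1.013 / 50.70 = 0.01998 h⁻¹
t½ = ln2 / k = 0.693147 / 0.01998 = 34.69 h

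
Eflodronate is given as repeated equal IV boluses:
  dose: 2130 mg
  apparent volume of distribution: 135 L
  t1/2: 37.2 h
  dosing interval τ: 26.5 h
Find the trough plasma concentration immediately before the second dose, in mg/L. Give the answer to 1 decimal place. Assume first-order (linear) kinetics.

C₀ per dose = Dose / Vd = 2130 / 135 = 15.78 mg/L
k = ln2 / t½ = 0.693147 / 37.2 = 0.01863 h⁻¹
Fraction remaining after one interval: r = e^(−kτ) = e^(−0.01863 × 26.5) = 0.6104
Before dose 2, 1 dose has been given (aged 1τ).
C_trough = C₀ × r = 15.78 × 0.6104 = 9.632 mg/L

9.6 mg/L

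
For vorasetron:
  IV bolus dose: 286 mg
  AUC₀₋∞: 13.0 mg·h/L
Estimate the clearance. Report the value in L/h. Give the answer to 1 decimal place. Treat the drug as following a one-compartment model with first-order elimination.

CL = Dose / AUC = 286 / 13.0 = 22.00 L/h

22.0 L/h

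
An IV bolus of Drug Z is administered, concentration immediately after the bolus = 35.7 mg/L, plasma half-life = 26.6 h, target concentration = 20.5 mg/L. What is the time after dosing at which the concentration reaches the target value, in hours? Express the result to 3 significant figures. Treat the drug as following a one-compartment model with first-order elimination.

k = ln2 / t½ = 0.693147 / 26.6 = 0.02606 h⁻¹
t = ln(C₀ / C) / k = ln(35.70 / 20.5) / 0.02606
  = ln(1.741) / 0.02606 = 0.5545 / 0.02606 = 21.28 h

21.3 h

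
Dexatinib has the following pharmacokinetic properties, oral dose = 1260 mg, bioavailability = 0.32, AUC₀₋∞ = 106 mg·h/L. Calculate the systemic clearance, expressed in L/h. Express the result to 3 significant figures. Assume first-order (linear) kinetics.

CL = F·Dose / AUC = 0.32 × 1260 / 106 = 3.804 L/h

3.80 L/h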